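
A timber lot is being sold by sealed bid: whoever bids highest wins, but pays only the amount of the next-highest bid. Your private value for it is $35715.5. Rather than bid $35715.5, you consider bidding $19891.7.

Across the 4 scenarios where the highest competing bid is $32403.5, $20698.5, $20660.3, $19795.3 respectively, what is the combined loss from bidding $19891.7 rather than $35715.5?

$33384.2

The deviation costs you only when the competing bid falls strictly between $19891.7 and $35715.5; elsewhere both bids give the same outcome.
$32403.5: truthful payoff $3312, deviation payoff $0 → loss $3312.
$20698.5: truthful payoff $15017, deviation payoff $0 → loss $15017.
$20660.3: truthful payoff $15055.2, deviation payoff $0 → loss $15055.2.
$19795.3: outcomes coincide → loss $0.
Total loss = $3312 + $15017 + $15055.2 = $33384.2.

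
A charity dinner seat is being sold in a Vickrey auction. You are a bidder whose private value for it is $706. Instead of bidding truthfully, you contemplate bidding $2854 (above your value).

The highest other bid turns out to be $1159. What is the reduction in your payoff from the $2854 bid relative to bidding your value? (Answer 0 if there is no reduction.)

Bidding your value $706: you lose (since $706 < $1159). Payoff $0.
Bidding $2854: you win and pay $1159. Payoff $706 − $1159 = −$453.
The competing bid $1159 lies between your value and your inflated bid, so overbidding wins an item priced above your value.
Loss from deviating = $0 − (−$453) = $453.

$453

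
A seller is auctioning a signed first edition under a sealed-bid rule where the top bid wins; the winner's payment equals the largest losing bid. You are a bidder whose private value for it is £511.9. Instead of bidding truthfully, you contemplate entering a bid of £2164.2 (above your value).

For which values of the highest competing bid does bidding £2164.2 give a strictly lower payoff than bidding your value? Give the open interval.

If the competing bid is below £511.9, both bids win at the same price — no difference.
If it is above £2164.2, both bids lose — no difference.
If it lies strictly between £511.9 and £2164.2, bidding your value loses (payoff 0) while bidding £2164.2 wins at a price above your value (payoff negative).
So the deviation strictly hurts on the open interval (£511.9, £2164.2).
Truthful bidding weakly dominates here: raising your bid can only win items priced above your value, and lowering it can only forfeit items priced below.

(£511.9, £2164.2)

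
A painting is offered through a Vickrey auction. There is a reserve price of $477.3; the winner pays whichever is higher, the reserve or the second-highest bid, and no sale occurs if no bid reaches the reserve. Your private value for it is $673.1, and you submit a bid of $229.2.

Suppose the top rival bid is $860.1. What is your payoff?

$0

Your bid $229.2 is below the highest competing bid $860.1, so you lose. Payoff $0.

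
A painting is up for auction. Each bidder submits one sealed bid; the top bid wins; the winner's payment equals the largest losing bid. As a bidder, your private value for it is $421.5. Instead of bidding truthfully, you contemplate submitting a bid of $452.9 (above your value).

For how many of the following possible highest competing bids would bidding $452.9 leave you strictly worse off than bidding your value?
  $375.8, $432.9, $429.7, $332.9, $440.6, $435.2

4

The deviation hurts exactly when the highest competing bid lies strictly between $421.5 and $452.9 — overbidding then wins at a price above your value.
$375.8: below both → same outcome either way.
$432.9: inside the interval → strictly worse (loss $11.4).
$429.7: inside the interval → strictly worse (loss $8.2).
$332.9: below both → same outcome either way.
$440.6: inside the interval → strictly worse (loss $19.1).
$435.2: inside the interval → strictly worse (loss $13.7).
Count: 4.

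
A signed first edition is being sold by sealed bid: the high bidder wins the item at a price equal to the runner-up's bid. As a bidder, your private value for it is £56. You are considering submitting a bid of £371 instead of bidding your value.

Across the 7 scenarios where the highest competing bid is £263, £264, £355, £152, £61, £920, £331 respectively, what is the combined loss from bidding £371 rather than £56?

The deviation costs you only when the competing bid falls strictly between £56 and £371; elsewhere both bids give the same outcome.
£263: truthful payoff £0, deviation payoff −£207 → loss £207.
£264: truthful payoff £0, deviation payoff −£208 → loss £208.
£355: truthful payoff £0, deviation payoff −£299 → loss £299.
£152: truthful payoff £0, deviation payoff −£96 → loss £96.
£61: truthful payoff £0, deviation payoff −£5 → loss £5.
£920: outcomes coincide → loss £0.
£331: truthful payoff £0, deviation payoff −£275 → loss £275.
Total loss = £207 + £208 + £299 + £96 + £5 + £275 = £1090.

£1090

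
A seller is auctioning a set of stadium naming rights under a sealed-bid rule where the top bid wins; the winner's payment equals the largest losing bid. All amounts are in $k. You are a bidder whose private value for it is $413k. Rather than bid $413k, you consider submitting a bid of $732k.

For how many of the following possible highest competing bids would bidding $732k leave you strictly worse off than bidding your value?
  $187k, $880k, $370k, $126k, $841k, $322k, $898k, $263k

The deviation hurts exactly when the highest competing bid lies strictly between $413k and $732k — overbidding then wins at a price above your value.
$187k: below both → same outcome either way.
$880k: above both → same outcome either way.
$370k: below both → same outcome either way.
$126k: below both → same outcome either way.
$841k: above both → same outcome either way.
$322k: below both → same outcome either way.
$898k: above both → same outcome either way.
$263k: below both → same outcome either way.
Count: 0.

0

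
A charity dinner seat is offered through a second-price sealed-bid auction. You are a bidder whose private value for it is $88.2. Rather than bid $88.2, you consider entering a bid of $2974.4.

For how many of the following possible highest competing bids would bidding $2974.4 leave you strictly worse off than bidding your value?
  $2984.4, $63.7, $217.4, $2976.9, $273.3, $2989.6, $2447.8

3

The deviation hurts exactly when the highest competing bid lies strictly between $88.2 and $2974.4 — overbidding then wins at a price above your value.
$2984.4: above both → same outcome either way.
$63.7: below both → same outcome either way.
$217.4: inside the interval → strictly worse (loss $129.2).
$2976.9: above both → same outcome either way.
$273.3: inside the interval → strictly worse (loss $185.1).
$2989.6: above both → same outcome either way.
$2447.8: inside the interval → strictly worse (loss $2359.6).
Count: 3.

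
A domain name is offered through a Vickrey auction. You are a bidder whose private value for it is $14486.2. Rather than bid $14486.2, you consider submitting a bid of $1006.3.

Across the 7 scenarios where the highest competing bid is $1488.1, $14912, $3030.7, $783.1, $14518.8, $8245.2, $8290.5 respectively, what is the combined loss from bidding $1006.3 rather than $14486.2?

$36890.3

The deviation costs you only when the competing bid falls strictly between $1006.3 and $14486.2; elsewhere both bids give the same outcome.
$1488.1: truthful payoff $12998.1, deviation payoff $0 → loss $12998.1.
$14912: outcomes coincide → loss $0.
$3030.7: truthful payoff $11455.5, deviation payoff $0 → loss $11455.5.
$783.1: outcomes coincide → loss $0.
$14518.8: outcomes coincide → loss $0.
$8245.2: truthful payoff $6241, deviation payoff $0 → loss $6241.
$8290.5: truthful payoff $6195.7, deviation payoff $0 → loss $6195.7.
Total loss = $12998.1 + $11455.5 + $6241 + $6195.7 = $36890.3.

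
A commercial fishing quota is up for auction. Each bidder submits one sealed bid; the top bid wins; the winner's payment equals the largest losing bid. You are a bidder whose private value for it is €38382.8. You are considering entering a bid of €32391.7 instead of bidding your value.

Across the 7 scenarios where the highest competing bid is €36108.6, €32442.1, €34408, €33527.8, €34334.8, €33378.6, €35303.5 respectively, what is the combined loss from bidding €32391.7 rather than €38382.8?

€29176.2

The deviation costs you only when the competing bid falls strictly between €32391.7 and €38382.8; elsewhere both bids give the same outcome.
€36108.6: truthful payoff €2274.2, deviation payoff €0 → loss €2274.2.
€32442.1: truthful payoff €5940.7, deviation payoff €0 → loss €5940.7.
€34408: truthful payoff €3974.8, deviation payoff €0 → loss €3974.8.
€33527.8: truthful payoff €4855, deviation payoff €0 → loss €4855.
€34334.8: truthful payoff €4048, deviation payoff €0 → loss €4048.
€33378.6: truthful payoff €5004.2, deviation payoff €0 → loss €5004.2.
€35303.5: truthful payoff €3079.3, deviation payoff €0 → loss €3079.3.
Total loss = €2274.2 + €5940.7 + €3974.8 + €4855 + €4048 + €5004.2 + €3079.3 = €29176.2.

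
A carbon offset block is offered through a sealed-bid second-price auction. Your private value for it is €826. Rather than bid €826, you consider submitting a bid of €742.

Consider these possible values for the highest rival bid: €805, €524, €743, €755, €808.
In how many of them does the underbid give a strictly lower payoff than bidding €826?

4

The deviation hurts exactly when the highest competing bid lies strictly between €742 and €826 — underbidding then forfeits a profitable win.
€805: inside the interval → strictly worse (loss €21).
€524: below both → same outcome either way.
€743: inside the interval → strictly worse (loss €83).
€755: inside the interval → strictly worse (loss €71).
€808: inside the interval → strictly worse (loss €18).
Count: 4.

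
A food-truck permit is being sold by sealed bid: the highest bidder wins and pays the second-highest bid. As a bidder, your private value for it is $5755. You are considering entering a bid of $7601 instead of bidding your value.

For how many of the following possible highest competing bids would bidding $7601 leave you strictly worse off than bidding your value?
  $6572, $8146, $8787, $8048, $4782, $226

The deviation hurts exactly when the highest competing bid lies strictly between $5755 and $7601 — overbidding then wins at a price above your value.
$6572: inside the interval → strictly worse (loss $817).
$8146: above both → same outcome either way.
$8787: above both → same outcome either way.
$8048: above both → same outcome either way.
$4782: below both → same outcome either way.
$226: below both → same outcome either way.
Count: 1.

1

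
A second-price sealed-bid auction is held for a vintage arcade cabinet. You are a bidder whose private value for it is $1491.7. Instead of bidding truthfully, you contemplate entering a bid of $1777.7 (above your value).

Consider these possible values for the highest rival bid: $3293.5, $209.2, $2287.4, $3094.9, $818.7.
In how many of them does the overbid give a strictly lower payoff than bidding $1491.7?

0

The deviation hurts exactly when the highest competing bid lies strictly between $1491.7 and $1777.7 — overbidding then wins at a price above your value.
$3293.5: above both → same outcome either way.
$209.2: below both → same outcome either way.
$2287.4: above both → same outcome either way.
$3094.9: above both → same outcome either way.
$818.7: below both → same outcome either way.
Count: 0.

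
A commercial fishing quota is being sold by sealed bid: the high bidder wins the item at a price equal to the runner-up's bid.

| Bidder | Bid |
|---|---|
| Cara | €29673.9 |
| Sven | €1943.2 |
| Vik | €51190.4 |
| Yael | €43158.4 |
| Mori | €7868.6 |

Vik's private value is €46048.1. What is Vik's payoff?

Highest bid: Vik at €51190.4, so Vik wins.
Second-highest bid: Yael at €43158.4 — that is the price the winner pays.
Vik's payoff = value − price = €46048.1 − €43158.4 = €2889.7.

€2889.7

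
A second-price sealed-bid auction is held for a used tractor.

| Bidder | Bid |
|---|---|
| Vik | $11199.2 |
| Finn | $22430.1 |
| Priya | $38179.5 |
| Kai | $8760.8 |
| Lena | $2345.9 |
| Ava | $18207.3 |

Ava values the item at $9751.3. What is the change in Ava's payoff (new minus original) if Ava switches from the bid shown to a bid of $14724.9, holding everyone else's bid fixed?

$0

The highest bid among the other bidders is $38179.5; Ava's bid doesn't change that.
Original bid $18207.3: Ava is not highest (top rival bid is $38179.5); payoff $0.
Alternative bid $14724.9: Ava is not highest (top rival bid is $38179.5); payoff $0.
Change in payoff = $0 − ($0) = $0.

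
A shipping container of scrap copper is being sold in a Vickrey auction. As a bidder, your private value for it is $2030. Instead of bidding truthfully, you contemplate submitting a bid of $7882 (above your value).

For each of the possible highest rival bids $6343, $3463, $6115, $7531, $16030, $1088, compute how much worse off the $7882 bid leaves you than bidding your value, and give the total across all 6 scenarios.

$15332

The deviation costs you only when the competing bid falls strictly between $2030 and $7882; elsewhere both bids give the same outcome.
$6343: truthful payoff $0, deviation payoff −$4313 → loss $4313.
$3463: truthful payoff $0, deviation payoff −$1433 → loss $1433.
$6115: truthful payoff $0, deviation payoff −$4085 → loss $4085.
$7531: truthful payoff $0, deviation payoff −$5501 → loss $5501.
$16030: outcomes coincide → loss $0.
$1088: outcomes coincide → loss $0.
Total loss = $4313 + $1433 + $4085 + $5501 = $15332.
Truthful bidding weakly dominates here: raising your bid can only win items priced above your value, and lowering it can only forfeit items priced below.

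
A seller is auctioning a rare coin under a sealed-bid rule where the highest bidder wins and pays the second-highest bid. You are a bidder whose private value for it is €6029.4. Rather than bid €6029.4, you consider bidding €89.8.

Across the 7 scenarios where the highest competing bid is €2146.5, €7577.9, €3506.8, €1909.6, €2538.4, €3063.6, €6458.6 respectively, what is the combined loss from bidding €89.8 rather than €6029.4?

The deviation costs you only when the competing bid falls strictly between €89.8 and €6029.4; elsewhere both bids give the same outcome.
€2146.5: truthful payoff €3882.9, deviation payoff €0 → loss €3882.9.
€7577.9: outcomes coincide → loss €0.
€3506.8: truthful payoff €2522.6, deviation payoff €0 → loss €2522.6.
€1909.6: truthful payoff €4119.8, deviation payoff €0 → loss €4119.8.
€2538.4: truthful payoff €3491, deviation payoff €0 → loss €3491.
€3063.6: truthful payoff €2965.8, deviation payoff €0 → loss €2965.8.
€6458.6: outcomes coincide → loss €0.
Total loss = €3882.9 + €2522.6 + €4119.8 + €3491 + €2965.8 = €16982.1.

€16982.1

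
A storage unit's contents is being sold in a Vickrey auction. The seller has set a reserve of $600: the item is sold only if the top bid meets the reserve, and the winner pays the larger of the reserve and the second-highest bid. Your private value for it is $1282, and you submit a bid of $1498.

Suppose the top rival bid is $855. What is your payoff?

$427

Your bid $1498 is the highest and exceeds the reserve.
Price = max(second-highest bid, reserve) = max($855, $600) = $855.
Payoff = $1282 − $855 = $427.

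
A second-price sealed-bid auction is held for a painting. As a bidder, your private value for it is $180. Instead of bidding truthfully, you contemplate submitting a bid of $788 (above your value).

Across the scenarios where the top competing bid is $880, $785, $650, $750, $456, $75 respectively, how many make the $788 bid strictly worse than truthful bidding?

4

The deviation hurts exactly when the highest competing bid lies strictly between $180 and $788 — overbidding then wins at a price above your value.
$880: above both → same outcome either way.
$785: inside the interval → strictly worse (loss $605).
$650: inside the interval → strictly worse (loss $470).
$750: inside the interval → strictly worse (loss $570).
$456: inside the interval → strictly worse (loss $276).
$75: below both → same outcome either way.
Count: 4.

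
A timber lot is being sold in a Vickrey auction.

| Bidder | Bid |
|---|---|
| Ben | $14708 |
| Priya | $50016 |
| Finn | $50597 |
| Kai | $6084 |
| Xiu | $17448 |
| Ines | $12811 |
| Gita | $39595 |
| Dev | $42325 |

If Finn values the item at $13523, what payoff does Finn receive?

Highest bid: Finn at $50597, so Finn wins.
Second-highest bid: Priya at $50016 — that is the price the winner pays.
Finn's payoff = value − price = $13523 − $50016 = −$36493.

−$36493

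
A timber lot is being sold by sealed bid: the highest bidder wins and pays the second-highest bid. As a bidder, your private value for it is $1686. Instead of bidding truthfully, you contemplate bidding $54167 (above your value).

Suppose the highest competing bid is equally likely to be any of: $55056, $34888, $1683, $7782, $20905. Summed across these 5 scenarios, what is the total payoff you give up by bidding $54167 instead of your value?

The deviation costs you only when the competing bid falls strictly between $1686 and $54167; elsewhere both bids give the same outcome.
$55056: outcomes coincide → loss $0.
$34888: truthful payoff $0, deviation payoff −$33202 → loss $33202.
$1683: outcomes coincide → loss $0.
$7782: truthful payoff $0, deviation payoff −$6096 → loss $6096.
$20905: truthful payoff $0, deviation payoff −$19219 → loss $19219.
Total loss = $33202 + $6096 + $19219 = $58517.

$58517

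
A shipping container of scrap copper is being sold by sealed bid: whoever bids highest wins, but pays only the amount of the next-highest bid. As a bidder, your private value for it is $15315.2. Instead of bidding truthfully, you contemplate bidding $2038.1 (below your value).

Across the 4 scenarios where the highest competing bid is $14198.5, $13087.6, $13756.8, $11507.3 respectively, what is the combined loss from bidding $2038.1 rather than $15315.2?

$8710.6

The deviation costs you only when the competing bid falls strictly between $2038.1 and $15315.2; elsewhere both bids give the same outcome.
$14198.5: truthful payoff $1116.7, deviation payoff $0 → loss $1116.7.
$13087.6: truthful payoff $2227.6, deviation payoff $0 → loss $2227.6.
$13756.8: truthful payoff $1558.4, deviation payoff $0 → loss $1558.4.
$11507.3: truthful payoff $3807.9, deviation payoff $0 → loss $3807.9.
Total loss = $1116.7 + $2227.6 + $1558.4 + $3807.9 = $8710.6.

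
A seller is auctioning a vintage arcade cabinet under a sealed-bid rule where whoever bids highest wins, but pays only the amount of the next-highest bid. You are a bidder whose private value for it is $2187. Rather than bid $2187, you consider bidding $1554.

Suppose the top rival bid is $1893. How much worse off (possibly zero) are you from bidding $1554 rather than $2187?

$294

Bidding your value $2187: you win (since $2187 > $1893) and pay $1893. Payoff $294.
Bidding $1554: you lose. Payoff $0.
The competing bid $1893 lies between your shaded bid and your value, so underbidding forfeits an item you could have won at a profitable price.
Loss from deviating = $294 − ($0) = $294.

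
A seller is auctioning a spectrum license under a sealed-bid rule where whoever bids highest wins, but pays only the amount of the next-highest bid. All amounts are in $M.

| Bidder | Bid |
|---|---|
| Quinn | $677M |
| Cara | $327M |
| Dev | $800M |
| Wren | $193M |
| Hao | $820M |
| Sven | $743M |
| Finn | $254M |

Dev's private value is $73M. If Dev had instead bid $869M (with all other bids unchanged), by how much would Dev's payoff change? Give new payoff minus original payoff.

The highest bid among the other bidders is $820M; Dev's bid doesn't change that.
Original bid $800M: Dev is not highest (top rival bid is $820M); payoff $0M.
Alternative bid $869M: Dev is highest, pays the top rival bid $820M; payoff $73M − $820M = −$747M.
Change in payoff = −$747M − ($0M) = −$747M.

−$747M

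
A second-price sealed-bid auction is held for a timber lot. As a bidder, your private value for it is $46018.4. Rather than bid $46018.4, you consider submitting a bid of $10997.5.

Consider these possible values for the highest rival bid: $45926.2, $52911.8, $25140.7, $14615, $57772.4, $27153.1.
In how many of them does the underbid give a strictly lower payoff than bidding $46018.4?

4

The deviation hurts exactly when the highest competing bid lies strictly between $10997.5 and $46018.4 — underbidding then forfeits a profitable win.
$45926.2: inside the interval → strictly worse (loss $92.2).
$52911.8: above both → same outcome either way.
$25140.7: inside the interval → strictly worse (loss $20877.7).
$14615: inside the interval → strictly worse (loss $31403.4).
$57772.4: above both → same outcome either way.
$27153.1: inside the interval → strictly worse (loss $18865.3).
Count: 4.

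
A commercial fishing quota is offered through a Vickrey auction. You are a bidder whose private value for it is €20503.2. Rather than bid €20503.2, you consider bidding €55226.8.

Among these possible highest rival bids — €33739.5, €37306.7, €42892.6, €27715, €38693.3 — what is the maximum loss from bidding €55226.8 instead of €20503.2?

€22389.4

€33739.5: truthful gives €0, deviation gives −€13236.3 → loss €13236.3.
€37306.7: truthful gives €0, deviation gives −€16803.5 → loss €16803.5.
€42892.6: truthful gives €0, deviation gives −€22389.4 → loss €22389.4.
€27715: truthful gives €0, deviation gives −€7211.8 → loss €7211.8.
€38693.3: truthful gives €0, deviation gives −€18190.1 → loss €18190.1.
Maximum loss: €22389.4.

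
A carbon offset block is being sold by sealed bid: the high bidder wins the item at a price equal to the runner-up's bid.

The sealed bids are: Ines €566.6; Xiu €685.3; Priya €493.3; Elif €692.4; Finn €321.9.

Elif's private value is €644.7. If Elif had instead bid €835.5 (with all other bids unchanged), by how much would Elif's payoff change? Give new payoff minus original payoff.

€0

The highest bid among the other bidders is €685.3; Elif's bid doesn't change that.
Original bid €692.4: Elif is highest, pays the top rival bid €685.3; payoff €644.7 − €685.3 = −€40.6.
Alternative bid €835.5: Elif is highest, pays the top rival bid €685.3; payoff €644.7 − €685.3 = −€40.6.
Change in payoff = −€40.6 − (−€40.6) = €0.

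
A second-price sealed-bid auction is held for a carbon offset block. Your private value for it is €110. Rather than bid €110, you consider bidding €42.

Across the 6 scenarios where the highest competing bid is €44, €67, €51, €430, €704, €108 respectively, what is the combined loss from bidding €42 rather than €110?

€170

The deviation costs you only when the competing bid falls strictly between €42 and €110; elsewhere both bids give the same outcome.
€44: truthful payoff €66, deviation payoff €0 → loss €66.
€67: truthful payoff €43, deviation payoff €0 → loss €43.
€51: truthful payoff €59, deviation payoff €0 → loss €59.
€430: outcomes coincide → loss €0.
€704: outcomes coincide → loss €0.
€108: truthful payoff €2, deviation payoff €0 → loss €2.
Total loss = €66 + €43 + €59 + €2 = €170.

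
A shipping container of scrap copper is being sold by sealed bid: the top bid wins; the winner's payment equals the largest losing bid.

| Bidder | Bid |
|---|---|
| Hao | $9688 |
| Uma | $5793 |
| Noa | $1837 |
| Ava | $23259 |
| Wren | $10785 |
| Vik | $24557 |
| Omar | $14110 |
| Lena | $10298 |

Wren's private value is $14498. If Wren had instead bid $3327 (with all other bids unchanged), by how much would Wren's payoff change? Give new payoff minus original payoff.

$0

The highest bid among the other bidders is $24557; Wren's bid doesn't change that.
Original bid $10785: Wren is not highest (top rival bid is $24557); payoff $0.
Alternative bid $3327: Wren is not highest (top rival bid is $24557); payoff $0.
Change in payoff = $0 − ($0) = $0.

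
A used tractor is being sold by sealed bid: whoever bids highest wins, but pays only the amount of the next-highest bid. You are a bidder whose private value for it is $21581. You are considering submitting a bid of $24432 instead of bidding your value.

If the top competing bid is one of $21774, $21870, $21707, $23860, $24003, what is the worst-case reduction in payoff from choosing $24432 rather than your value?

$2422

$21774: truthful gives $0, deviation gives −$193 → loss $193.
$21870: truthful gives $0, deviation gives −$289 → loss $289.
$21707: truthful gives $0, deviation gives −$126 → loss $126.
$23860: truthful gives $0, deviation gives −$2279 → loss $2279.
$24003: truthful gives $0, deviation gives −$2422 → loss $2422.
Maximum loss: $2422.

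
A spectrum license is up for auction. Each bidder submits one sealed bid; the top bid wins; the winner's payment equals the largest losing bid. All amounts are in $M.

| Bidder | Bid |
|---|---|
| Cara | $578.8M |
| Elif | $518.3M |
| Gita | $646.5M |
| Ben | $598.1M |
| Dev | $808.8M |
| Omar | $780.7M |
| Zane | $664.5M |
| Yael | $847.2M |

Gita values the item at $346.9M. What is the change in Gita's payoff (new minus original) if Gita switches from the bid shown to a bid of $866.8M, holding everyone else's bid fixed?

−$500.3M

The highest bid among the other bidders is $847.2M; Gita's bid doesn't change that.
Original bid $646.5M: Gita is not highest (top rival bid is $847.2M); payoff $0M.
Alternative bid $866.8M: Gita is highest, pays the top rival bid $847.2M; payoff $346.9M − $847.2M = −$500.3M.
Change in payoff = −$500.3M − ($0M) = −$500.3M.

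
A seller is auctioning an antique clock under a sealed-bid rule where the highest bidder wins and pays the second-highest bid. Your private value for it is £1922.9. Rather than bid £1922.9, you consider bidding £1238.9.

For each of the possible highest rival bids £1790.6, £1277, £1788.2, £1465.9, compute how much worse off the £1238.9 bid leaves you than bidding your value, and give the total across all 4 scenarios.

The deviation costs you only when the competing bid falls strictly between £1238.9 and £1922.9; elsewhere both bids give the same outcome.
£1790.6: truthful payoff £132.3, deviation payoff £0 → loss £132.3.
£1277: truthful payoff £645.9, deviation payoff £0 → loss £645.9.
£1788.2: truthful payoff £134.7, deviation payoff £0 → loss £134.7.
£1465.9: truthful payoff £457, deviation payoff £0 → loss £457.
Total loss = £132.3 + £645.9 + £134.7 + £457 = £1369.9.

£1369.9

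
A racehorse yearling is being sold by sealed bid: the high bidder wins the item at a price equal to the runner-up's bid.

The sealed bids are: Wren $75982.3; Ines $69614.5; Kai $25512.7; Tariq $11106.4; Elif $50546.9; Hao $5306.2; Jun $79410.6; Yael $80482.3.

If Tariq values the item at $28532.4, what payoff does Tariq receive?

$0

Highest bid: Yael at $80482.3, so Yael wins.
Second-highest bid: Jun at $79410.6 — that is the price the winner pays.
Tariq did not win, so Tariq pays nothing and receives nothing: payoff $0.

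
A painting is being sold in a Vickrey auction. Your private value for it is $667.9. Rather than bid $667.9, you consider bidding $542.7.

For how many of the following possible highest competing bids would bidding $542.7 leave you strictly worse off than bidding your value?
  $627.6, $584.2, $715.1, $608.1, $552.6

The deviation hurts exactly when the highest competing bid lies strictly between $542.7 and $667.9 — underbidding then forfeits a profitable win.
$627.6: inside the interval → strictly worse (loss $40.3).
$584.2: inside the interval → strictly worse (loss $83.7).
$715.1: above both → same outcome either way.
$608.1: inside the interval → strictly worse (loss $59.8).
$552.6: inside the interval → strictly worse (loss $115.3).
Count: 4.

4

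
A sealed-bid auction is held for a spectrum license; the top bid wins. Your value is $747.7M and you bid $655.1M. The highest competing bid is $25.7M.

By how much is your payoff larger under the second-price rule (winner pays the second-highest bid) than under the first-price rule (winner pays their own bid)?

You have the highest bid, so you win under either rule.
Second-price: pay $25.7M → payoff $722M.
First-price: pay your own bid $655.1M → payoff $92.6M.
Difference = $722M − ($92.6M) = $629.4M.

$629.4M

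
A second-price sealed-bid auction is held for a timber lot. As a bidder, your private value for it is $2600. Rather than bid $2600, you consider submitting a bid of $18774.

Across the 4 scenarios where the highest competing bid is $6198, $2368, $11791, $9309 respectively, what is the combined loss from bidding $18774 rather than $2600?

$19498

The deviation costs you only when the competing bid falls strictly between $2600 and $18774; elsewhere both bids give the same outcome.
$6198: truthful payoff $0, deviation payoff −$3598 → loss $3598.
$2368: outcomes coincide → loss $0.
$11791: truthful payoff $0, deviation payoff −$9191 → loss $9191.
$9309: truthful payoff $0, deviation payoff −$6709 → loss $6709.
Total loss = $3598 + $9191 + $6709 = $19498.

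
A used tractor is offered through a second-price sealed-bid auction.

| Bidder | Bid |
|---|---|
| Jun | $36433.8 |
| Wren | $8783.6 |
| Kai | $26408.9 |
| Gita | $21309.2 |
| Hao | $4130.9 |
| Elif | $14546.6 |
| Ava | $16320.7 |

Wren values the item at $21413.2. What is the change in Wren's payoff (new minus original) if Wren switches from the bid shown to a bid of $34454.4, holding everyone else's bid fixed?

The highest bid among the other bidders is $36433.8; Wren's bid doesn't change that.
Original bid $8783.6: Wren is not highest (top rival bid is $36433.8); payoff $0.
Alternative bid $34454.4: Wren is not highest (top rival bid is $36433.8); payoff $0.
Change in payoff = $0 − ($0) = $0.

$0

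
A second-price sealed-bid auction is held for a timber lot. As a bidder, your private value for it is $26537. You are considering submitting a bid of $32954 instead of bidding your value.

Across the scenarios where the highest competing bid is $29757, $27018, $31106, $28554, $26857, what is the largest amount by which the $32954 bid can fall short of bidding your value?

$4569

$29757: truthful gives $0, deviation gives −$3220 → loss $3220.
$27018: truthful gives $0, deviation gives −$481 → loss $481.
$31106: truthful gives $0, deviation gives −$4569 → loss $4569.
$28554: truthful gives $0, deviation gives −$2017 → loss $2017.
$26857: truthful gives $0, deviation gives −$320 → loss $320.
Maximum loss: $4569.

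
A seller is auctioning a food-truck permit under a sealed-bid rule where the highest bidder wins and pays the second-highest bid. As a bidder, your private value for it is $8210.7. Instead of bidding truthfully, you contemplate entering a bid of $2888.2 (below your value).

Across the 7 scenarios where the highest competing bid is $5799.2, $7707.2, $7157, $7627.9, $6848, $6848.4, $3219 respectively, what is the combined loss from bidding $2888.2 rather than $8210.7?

The deviation costs you only when the competing bid falls strictly between $2888.2 and $8210.7; elsewhere both bids give the same outcome.
$5799.2: truthful payoff $2411.5, deviation payoff $0 → loss $2411.5.
$7707.2: truthful payoff $503.5, deviation payoff $0 → loss $503.5.
$7157: truthful payoff $1053.7, deviation payoff $0 → loss $1053.7.
$7627.9: truthful payoff $582.8, deviation payoff $0 → loss $582.8.
$6848: truthful payoff $1362.7, deviation payoff $0 → loss $1362.7.
$6848.4: truthful payoff $1362.3, deviation payoff $0 → loss $1362.3.
$3219: truthful payoff $4991.7, deviation payoff $0 → loss $4991.7.
Total loss = $2411.5 + $503.5 + $1053.7 + $582.8 + $1362.7 + $1362.3 + $4991.7 = $12268.2.
Truthful bidding weakly dominates here: raising your bid can only win items priced above your value, and lowering it can only forfeit items priced below.

$12268.2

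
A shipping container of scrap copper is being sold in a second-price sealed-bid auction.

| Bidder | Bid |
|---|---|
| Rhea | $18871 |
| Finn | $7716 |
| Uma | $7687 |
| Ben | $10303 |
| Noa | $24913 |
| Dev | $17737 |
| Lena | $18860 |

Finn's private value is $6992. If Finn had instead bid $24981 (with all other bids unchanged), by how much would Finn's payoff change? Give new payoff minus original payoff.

−$17921

The highest bid among the other bidders is $24913; Finn's bid doesn't change that.
Original bid $7716: Finn is not highest (top rival bid is $24913); payoff $0.
Alternative bid $24981: Finn is highest, pays the top rival bid $24913; payoff $6992 − $24913 = −$17921.
Change in payoff = −$17921 − ($0) = −$17921.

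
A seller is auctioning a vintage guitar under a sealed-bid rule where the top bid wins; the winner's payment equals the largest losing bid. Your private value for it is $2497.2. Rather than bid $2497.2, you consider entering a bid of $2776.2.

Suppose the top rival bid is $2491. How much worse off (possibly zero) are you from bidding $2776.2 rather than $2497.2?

Bidding your value $2497.2: you win (since $2497.2 > $2491) and pay $2491. Payoff $6.2.
Bidding $2776.2: you win and pay $2491. Payoff $2497.2 − $2491 = $6.2.
Difference = $6.2 − $6.2 = $0; both bids lead to the same outcome because the competing bid is below both your value and your alternative bid.
Because the price is fixed by the runner-up's bid, deviating from your value can only change a good outcome into a bad one — never the reverse.

$0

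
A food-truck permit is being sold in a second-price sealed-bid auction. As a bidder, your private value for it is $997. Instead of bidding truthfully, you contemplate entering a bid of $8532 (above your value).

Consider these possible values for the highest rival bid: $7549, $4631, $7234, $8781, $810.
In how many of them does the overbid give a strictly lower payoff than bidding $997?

The deviation hurts exactly when the highest competing bid lies strictly between $997 and $8532 — overbidding then wins at a price above your value.
$7549: inside the interval → strictly worse (loss $6552).
$4631: inside the interval → strictly worse (loss $3634).
$7234: inside the interval → strictly worse (loss $6237).
$8781: above both → same outcome either way.
$810: below both → same outcome either way.
Count: 3.

3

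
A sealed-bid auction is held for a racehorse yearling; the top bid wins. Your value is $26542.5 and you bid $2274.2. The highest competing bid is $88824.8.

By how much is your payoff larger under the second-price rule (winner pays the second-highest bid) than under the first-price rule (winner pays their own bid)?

Your bid $2274.2 is below $88824.8, so you lose under either rule.
Payoff is $0 in both cases; difference = $0.

$0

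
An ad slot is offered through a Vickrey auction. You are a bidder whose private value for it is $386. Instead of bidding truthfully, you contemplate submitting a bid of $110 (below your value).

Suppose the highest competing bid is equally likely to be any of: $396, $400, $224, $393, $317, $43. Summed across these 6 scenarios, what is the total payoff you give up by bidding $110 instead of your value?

The deviation costs you only when the competing bid falls strictly between $110 and $386; elsewhere both bids give the same outcome.
$396: outcomes coincide → loss $0.
$400: outcomes coincide → loss $0.
$224: truthful payoff $162, deviation payoff $0 → loss $162.
$393: outcomes coincide → loss $0.
$317: truthful payoff $69, deviation payoff $0 → loss $69.
$43: outcomes coincide → loss $0.
Total loss = $162 + $69 = $231.
Truthful bidding weakly dominates here: raising your bid can only win items priced above your value, and lowering it can only forfeit items priced below.

$231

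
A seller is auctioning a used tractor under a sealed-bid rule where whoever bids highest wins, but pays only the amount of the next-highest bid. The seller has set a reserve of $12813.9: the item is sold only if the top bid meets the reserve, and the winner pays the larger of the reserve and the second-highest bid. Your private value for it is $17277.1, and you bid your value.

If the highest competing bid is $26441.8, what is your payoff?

Your bid $17277.1 is below the highest competing bid $26441.8, so you lose. Payoff $0.

$0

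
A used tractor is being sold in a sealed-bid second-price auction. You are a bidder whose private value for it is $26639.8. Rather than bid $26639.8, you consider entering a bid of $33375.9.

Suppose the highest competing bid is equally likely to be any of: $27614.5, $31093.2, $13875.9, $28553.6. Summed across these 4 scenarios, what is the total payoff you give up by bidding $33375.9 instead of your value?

$7341.9

The deviation costs you only when the competing bid falls strictly between $26639.8 and $33375.9; elsewhere both bids give the same outcome.
$27614.5: truthful payoff $0, deviation payoff −$974.7 → loss $974.7.
$31093.2: truthful payoff $0, deviation payoff −$4453.4 → loss $4453.4.
$13875.9: outcomes coincide → loss $0.
$28553.6: truthful payoff $0, deviation payoff −$1913.8 → loss $1913.8.
Total loss = $974.7 + $4453.4 + $1913.8 = $7341.9.
In a second-price auction your bid sets only whether you win, not what you pay, so bidding your true value is weakly dominant.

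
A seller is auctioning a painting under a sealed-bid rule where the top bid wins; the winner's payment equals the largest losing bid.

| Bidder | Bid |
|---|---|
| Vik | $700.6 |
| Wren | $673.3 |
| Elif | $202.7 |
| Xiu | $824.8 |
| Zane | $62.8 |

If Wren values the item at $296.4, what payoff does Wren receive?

Highest bid: Xiu at $824.8, so Xiu wins.
Second-highest bid: Vik at $700.6 — that is the price the winner pays.
Wren did not win, so Wren pays nothing and receives nothing: payoff $0.

$0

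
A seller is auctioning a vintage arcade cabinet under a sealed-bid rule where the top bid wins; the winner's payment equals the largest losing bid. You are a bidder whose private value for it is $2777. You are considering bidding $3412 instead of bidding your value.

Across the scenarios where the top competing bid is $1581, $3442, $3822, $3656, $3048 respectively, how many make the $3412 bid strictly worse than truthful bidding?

The deviation hurts exactly when the highest competing bid lies strictly between $2777 and $3412 — overbidding then wins at a price above your value.
$1581: below both → same outcome either way.
$3442: above both → same outcome either way.
$3822: above both → same outcome either way.
$3656: above both → same outcome either way.
$3048: inside the interval → strictly worse (loss $271).
Count: 1.

1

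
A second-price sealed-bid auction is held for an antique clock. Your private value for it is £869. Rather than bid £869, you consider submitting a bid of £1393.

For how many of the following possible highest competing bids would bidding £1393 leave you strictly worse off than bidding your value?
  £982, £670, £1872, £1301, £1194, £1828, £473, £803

3

The deviation hurts exactly when the highest competing bid lies strictly between £869 and £1393 — overbidding then wins at a price above your value.
£982: inside the interval → strictly worse (loss £113).
£670: below both → same outcome either way.
£1872: above both → same outcome either way.
£1301: inside the interval → strictly worse (loss £432).
£1194: inside the interval → strictly worse (loss £325).
£1828: above both → same outcome either way.
£473: below both → same outcome either way.
£803: below both → same outcome either way.
Count: 3.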